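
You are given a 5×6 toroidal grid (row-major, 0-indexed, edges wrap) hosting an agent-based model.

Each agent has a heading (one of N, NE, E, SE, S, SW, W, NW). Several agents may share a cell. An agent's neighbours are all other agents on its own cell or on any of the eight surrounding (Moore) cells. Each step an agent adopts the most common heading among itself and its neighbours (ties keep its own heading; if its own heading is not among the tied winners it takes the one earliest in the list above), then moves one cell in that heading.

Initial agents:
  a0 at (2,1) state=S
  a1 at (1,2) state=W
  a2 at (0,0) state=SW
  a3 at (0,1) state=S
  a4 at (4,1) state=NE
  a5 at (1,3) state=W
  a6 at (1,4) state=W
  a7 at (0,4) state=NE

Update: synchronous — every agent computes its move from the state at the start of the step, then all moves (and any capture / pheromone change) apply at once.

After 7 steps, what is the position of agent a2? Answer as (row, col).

(2, 5)

t=1: a0@(3,1):S a1@(1,1):W a2@(1,5):SW a3@(1,1):S a4@(3,2):NE a5@(1,2):W a6@(1,3):W a7@(0,3):W
t=2: a0@(4,1):S a1@(1,0):W a2@(2,4):SW a3@(1,0):W a4@(2,3):NE a5@(1,1):W a6@(1,2):W a7@(0,2):W
t=3: a0@(0,1):S a1@(1,5):W a2@(3,3):SW a3@(1,5):W a4@(1,4):NE a5@(1,0):W a6@(1,1):W a7@(0,1):W
t=4: a0@(0,0):W a1@(1,4):W a2@(4,2):SW a3@(1,4):W a4@(1,3):W a5@(1,5):W a6@(1,0):W a7@(0,0):W
t=5: a0@(0,5):W a1@(1,3):W a2@(0,1):SW a3@(1,3):W a4@(1,2):W a5@(1,4):W a6@(1,5):W a7@(0,5):W
t=6: a0@(0,4):W a1@(1,2):W a2@(1,0):SW a3@(1,2):W a4@(1,1):W a5@(1,3):W a6@(1,4):W a7@(0,4):W
t=7: a0@(0,3):W a1@(1,1):W a2@(2,5):SW a3@(1,1):W a4@(1,0):W a5@(1,2):W a6@(1,3):W a7@(0,3):W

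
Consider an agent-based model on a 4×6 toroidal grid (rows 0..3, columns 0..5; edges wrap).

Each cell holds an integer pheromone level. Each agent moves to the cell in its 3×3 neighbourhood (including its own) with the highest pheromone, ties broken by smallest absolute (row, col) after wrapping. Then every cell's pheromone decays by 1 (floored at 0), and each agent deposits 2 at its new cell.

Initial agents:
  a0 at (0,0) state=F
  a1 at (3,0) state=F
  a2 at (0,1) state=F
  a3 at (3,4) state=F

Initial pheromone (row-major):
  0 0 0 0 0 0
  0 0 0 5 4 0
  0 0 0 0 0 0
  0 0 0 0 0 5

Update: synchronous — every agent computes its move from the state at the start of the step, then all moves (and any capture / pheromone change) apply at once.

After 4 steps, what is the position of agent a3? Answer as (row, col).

t=1: a0@(3,5) a1@(3,5) a2@(0,0) a3@(3,5) | pheromone: 2 0 0 0 0 0 / 0 0 0 4 3 0 / 0 0 0 0 0 0 / 0 0 0 0 0 10
t=2: a0@(3,5) a1@(3,5) a2@(3,5) a3@(3,5) | pheromone: 1 0 0 0 0 0 / 0 0 0 3 2 0 / 0 0 0 0 0 0 / 0 0 0 0 0 17
t=3: a0@(3,5) a1@(3,5) a2@(3,5) a3@(3,5) | pheromone: 0 0 0 0 0 0 / 0 0 0 2 1 0 / 0 0 0 0 0 0 / 0 0 0 0 0 24
t=4: a0@(3,5) a1@(3,5) a2@(3,5) a3@(3,5) | pheromone: 0 0 0 0 0 0 / 0 0 0 1 0 0 / 0 0 0 0 0 0 / 0 0 0 0 0 31

(3, 5)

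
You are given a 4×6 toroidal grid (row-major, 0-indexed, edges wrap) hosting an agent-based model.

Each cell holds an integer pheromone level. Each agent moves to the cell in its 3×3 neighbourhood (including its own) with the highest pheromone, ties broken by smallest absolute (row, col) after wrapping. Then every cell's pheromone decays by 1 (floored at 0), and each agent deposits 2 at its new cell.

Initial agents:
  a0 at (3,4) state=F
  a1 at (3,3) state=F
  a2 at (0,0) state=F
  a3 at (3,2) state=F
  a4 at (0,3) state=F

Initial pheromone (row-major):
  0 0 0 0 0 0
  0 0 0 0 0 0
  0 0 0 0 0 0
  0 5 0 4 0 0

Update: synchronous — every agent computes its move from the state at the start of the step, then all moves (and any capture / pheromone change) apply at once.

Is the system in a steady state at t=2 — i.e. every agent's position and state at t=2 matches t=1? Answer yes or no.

yes

t=1: a0@(3,3) a1@(3,3) a2@(3,1) a3@(3,1) a4@(3,3) | pheromone: 0 0 0 0 0 0 / 0 0 0 0 0 0 / 0 0 0 0 0 0 / 0 8 0 9 0 0
t=2: a0@(3,3) a1@(3,3) a2@(3,1) a3@(3,1) a4@(3,3) | pheromone: 0 0 0 0 0 0 / 0 0 0 0 0 0 / 0 0 0 0 0 0 / 0 11 0 14 0 0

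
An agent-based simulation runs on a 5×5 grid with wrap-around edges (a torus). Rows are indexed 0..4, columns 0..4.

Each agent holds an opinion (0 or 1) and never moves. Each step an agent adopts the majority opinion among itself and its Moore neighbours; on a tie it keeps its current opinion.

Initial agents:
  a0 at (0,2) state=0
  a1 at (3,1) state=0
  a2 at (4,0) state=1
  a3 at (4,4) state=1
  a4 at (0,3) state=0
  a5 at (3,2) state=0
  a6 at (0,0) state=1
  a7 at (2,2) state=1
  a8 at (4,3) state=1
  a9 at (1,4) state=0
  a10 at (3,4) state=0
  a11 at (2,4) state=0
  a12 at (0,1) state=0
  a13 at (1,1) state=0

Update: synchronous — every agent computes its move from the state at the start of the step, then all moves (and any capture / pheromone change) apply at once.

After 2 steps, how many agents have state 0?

10

t=1: a0@(0,2):0 a1@(3,1):0 a2@(4,0):1 a3@(4,4):1 a4@(0,3):0 a5@(3,2):0 a6@(0,0):1 a7@(2,2):0 a8@(4,3):0 a9@(1,4):0 a10@(3,4):1 a11@(2,4):0 a12@(0,1):0 a13@(1,1):0
t=2: (unchanged — steady state)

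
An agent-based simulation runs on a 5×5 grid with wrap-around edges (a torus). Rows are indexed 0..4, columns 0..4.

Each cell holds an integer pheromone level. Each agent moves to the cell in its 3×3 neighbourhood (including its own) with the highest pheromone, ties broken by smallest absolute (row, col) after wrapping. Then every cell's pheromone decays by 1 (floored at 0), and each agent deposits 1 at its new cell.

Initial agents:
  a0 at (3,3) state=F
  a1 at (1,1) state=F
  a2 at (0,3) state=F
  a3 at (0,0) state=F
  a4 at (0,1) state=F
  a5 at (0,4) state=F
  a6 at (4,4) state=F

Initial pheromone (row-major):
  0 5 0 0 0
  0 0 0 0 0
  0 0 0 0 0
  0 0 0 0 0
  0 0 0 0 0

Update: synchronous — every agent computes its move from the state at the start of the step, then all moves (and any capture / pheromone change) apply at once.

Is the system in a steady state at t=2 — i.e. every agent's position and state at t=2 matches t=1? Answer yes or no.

no

t=1: a0@(2,2) a1@(0,1) a2@(0,2) a3@(0,1) a4@(0,1) a5@(0,0) a6@(0,0) | pheromone: 2 7 1 0 0 / 0 0 0 0 0 / 0 0 1 0 0 / 0 0 0 0 0 / 0 0 0 0 0
t=2: a0@(2,2) a1@(0,1) a2@(0,1) a3@(0,1) a4@(0,1) a5@(0,1) a6@(0,1) | pheromone: 1 12 0 0 0 / 0 0 0 0 0 / 0 0 1 0 0 / 0 0 0 0 0 / 0 0 0 0 0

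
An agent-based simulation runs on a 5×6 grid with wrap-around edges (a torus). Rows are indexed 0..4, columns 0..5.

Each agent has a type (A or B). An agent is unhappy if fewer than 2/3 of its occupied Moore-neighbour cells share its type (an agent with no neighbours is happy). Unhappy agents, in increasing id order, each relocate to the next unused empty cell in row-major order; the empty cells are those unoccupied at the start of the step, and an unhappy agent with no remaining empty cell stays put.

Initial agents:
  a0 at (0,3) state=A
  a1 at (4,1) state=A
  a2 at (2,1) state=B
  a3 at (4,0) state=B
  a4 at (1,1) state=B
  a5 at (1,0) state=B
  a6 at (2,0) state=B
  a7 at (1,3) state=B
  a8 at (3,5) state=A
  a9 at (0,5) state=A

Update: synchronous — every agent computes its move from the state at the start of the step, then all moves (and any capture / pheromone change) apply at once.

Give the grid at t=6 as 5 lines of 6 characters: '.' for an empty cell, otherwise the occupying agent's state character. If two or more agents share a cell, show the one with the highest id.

AA.BBB
..BBA.
..BA..
......
......

t=1: a0@(0,0):A a1@(0,1):A a2@(2,1):B a3@(0,2):B a4@(1,1):B a5@(1,0):B a6@(2,0):B a7@(0,4):B a8@(1,2):A a9@(1,4):A
t=2: a0@(0,3):A a1@(0,5):A a2@(2,1):B a3@(1,3):B a4@(1,5):B a5@(2,2):B a6@(2,0):B a7@(2,3):B a8@(2,4):A a9@(2,5):A
t=3: a0@(0,0):A a1@(0,1):A a2@(2,1):B a3@(0,2):B a4@(0,4):B a5@(2,2):B a6@(2,0):B a7@(2,3):B a8@(1,0):A a9@(1,1):A
t=4: a0@(0,0):A a1@(0,1):A a2@(0,3):B a3@(0,5):B a4@(0,4):B a5@(2,2):B a6@(1,2):B a7@(2,3):B a8@(1,3):A a9@(1,4):A
t=5: a0@(0,2):A a1@(1,0):A a2@(1,1):B a3@(1,5):B a4@(2,0):B a5@(2,2):B a6@(2,1):B a7@(2,4):B a8@(2,5):A a9@(3,0):A
t=6: a0@(0,0):A a1@(0,1):A a2@(0,3):B a3@(0,4):B a4@(0,5):B a5@(2,2):B a6@(1,2):B a7@(1,3):B a8@(1,4):A a9@(2,3):A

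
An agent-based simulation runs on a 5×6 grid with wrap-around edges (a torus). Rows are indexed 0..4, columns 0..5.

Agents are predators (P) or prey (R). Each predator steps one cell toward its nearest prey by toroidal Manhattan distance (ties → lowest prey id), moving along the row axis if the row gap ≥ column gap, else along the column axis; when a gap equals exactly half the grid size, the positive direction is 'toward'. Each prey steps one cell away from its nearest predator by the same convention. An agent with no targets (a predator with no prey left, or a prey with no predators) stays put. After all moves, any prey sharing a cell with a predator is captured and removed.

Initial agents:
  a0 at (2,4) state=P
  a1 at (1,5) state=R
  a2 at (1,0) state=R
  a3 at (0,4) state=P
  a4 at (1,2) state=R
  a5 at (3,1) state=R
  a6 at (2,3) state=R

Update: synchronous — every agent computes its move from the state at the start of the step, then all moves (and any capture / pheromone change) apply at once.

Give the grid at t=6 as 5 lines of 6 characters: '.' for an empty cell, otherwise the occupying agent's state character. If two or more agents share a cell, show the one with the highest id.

t=1: a0@(2,3):P a1@(0,5):R a2@(1,1):R a3@(1,4):P a4@(1,1):R a5@(3,0):R a6@(2,2):R
t=2: a0@(2,2):P a1@(4,5):R a2@(1,0):R a3@(0,4):P a4@(1,0):R a5@(3,5):R a6@(2,1):R
t=3: a0@(2,1):P a1@(3,5):R a2@(1,5):R a3@(4,4):P a4@(1,5):R a5@(2,5):R a6@(2,0):R
t=4: a0@(2,0):P a1@(2,5):R a2@(1,4):R a3@(3,4):P a4@(1,4):R a5@(2,4):R a6@(2,5):R
t=5: a0@(2,5):P a2@(0,4):R a3@(2,4):P a4@(0,4):R a5@(1,4):R
t=6: a0@(1,5):P a2@(4,4):R a3@(1,4):P a4@(4,4):R a5@(0,4):R

....R.
....PP
......
......
....R.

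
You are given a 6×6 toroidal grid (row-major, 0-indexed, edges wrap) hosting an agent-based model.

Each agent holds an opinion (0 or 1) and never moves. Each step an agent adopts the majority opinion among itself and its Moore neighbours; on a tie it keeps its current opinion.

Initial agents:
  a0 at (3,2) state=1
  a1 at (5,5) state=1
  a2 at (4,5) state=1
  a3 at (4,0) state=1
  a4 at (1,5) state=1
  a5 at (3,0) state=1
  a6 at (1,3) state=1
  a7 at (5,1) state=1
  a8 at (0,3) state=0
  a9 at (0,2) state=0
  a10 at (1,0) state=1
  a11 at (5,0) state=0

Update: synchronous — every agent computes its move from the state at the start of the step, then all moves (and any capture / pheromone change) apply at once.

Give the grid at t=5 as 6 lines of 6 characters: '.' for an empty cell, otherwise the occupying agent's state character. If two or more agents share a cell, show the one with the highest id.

..00..
1..0.1
......
1.1...
1....1
11...1

t=1: a0@(3,2):1 a1@(5,5):1 a2@(4,5):1 a3@(4,0):1 a4@(1,5):1 a5@(3,0):1 a6@(1,3):0 a7@(5,1):1 a8@(0,3):0 a9@(0,2):0 a10@(1,0):1 a11@(5,0):1
t=2: (unchanged — steady state)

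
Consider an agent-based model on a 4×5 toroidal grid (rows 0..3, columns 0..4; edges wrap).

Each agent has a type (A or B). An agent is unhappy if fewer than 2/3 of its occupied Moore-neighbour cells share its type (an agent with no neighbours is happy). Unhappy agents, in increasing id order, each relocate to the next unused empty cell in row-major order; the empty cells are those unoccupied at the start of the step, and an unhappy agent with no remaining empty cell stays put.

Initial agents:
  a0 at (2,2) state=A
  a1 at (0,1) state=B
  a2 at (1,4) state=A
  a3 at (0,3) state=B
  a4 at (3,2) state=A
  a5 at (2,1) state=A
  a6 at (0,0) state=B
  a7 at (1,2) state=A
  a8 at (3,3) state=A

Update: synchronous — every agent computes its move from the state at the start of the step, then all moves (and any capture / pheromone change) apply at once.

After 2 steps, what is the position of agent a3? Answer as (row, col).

(0, 3)

t=1: a0@(2,2):A a1@(0,2):B a2@(0,4):A a3@(1,0):B a4@(1,1):A a5@(2,1):A a6@(1,3):B a7@(2,0):A a8@(3,3):A
t=2: a0@(2,2):A a1@(0,0):B a2@(0,1):A a3@(0,3):B a4@(1,2):A a5@(2,1):A a6@(1,4):B a7@(2,0):A a8@(3,3):A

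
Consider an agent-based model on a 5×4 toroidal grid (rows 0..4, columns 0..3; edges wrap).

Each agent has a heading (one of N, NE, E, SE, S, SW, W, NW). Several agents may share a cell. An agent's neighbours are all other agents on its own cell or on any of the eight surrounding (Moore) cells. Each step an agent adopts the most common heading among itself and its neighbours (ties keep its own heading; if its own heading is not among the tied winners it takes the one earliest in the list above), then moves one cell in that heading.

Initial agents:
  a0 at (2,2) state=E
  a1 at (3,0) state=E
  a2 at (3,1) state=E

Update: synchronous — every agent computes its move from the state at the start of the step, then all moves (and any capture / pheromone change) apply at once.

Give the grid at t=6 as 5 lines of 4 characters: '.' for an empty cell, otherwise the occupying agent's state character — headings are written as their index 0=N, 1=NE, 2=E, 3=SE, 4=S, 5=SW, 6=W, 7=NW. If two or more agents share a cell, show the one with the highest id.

....
....
2...
..22
....

t=1: a0@(2,3):E a1@(3,1):E a2@(3,2):E
t=2: a0@(2,0):E a1@(3,2):E a2@(3,3):E
t=3: a0@(2,1):E a1@(3,3):E a2@(3,0):E
t=4: a0@(2,2):E a1@(3,0):E a2@(3,1):E
t=5: a0@(2,3):E a1@(3,1):E a2@(3,2):E
t=6: a0@(2,0):E a1@(3,2):E a2@(3,3):E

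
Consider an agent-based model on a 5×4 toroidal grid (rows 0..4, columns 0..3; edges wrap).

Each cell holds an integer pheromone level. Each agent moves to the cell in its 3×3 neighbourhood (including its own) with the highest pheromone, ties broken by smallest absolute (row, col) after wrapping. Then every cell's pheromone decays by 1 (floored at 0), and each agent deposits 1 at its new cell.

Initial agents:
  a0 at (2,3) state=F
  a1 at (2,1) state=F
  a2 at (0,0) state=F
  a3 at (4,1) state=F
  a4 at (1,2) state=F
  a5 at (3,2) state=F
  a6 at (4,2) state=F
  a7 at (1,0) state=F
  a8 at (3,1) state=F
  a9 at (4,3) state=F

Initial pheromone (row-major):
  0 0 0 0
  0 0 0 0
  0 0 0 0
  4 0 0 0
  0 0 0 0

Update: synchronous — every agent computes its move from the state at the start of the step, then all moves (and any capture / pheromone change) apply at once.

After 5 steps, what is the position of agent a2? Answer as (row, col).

(0, 0)

t=1: a0@(3,0) a1@(3,0) a2@(0,0) a3@(3,0) a4@(0,1) a5@(2,1) a6@(0,1) a7@(0,0) a8@(3,0) a9@(3,0) | pheromone: 2 2 0 0 / 0 0 0 0 / 0 1 0 0 / 8 0 0 0 / 0 0 0 0
t=2: a0@(3,0) a1@(3,0) a2@(0,0) a3@(3,0) a4@(0,0) a5@(3,0) a6@(0,0) a7@(0,0) a8@(3,0) a9@(3,0) | pheromone: 5 1 0 0 / 0 0 0 0 / 0 0 0 0 / 13 0 0 0 / 0 0 0 0
t=3: a0@(3,0) a1@(3,0) a2@(0,0) a3@(3,0) a4@(0,0) a5@(3,0) a6@(0,0) a7@(0,0) a8@(3,0) a9@(3,0) | pheromone: 8 0 0 0 / 0 0 0 0 / 0 0 0 0 / 18 0 0 0 / 0 0 0 0
t=4: a0@(3,0) a1@(3,0) a2@(0,0) a3@(3,0) a4@(0,0) a5@(3,0) a6@(0,0) a7@(0,0) a8@(3,0) a9@(3,0) | pheromone: 11 0 0 0 / 0 0 0 0 / 0 0 0 0 / 23 0 0 0 / 0 0 0 0
t=5: a0@(3,0) a1@(3,0) a2@(0,0) a3@(3,0) a4@(0,0) a5@(3,0) a6@(0,0) a7@(0,0) a8@(3,0) a9@(3,0) | pheromone: 14 0 0 0 / 0 0 0 0 / 0 0 0 0 / 28 0 0 0 / 0 0 0 0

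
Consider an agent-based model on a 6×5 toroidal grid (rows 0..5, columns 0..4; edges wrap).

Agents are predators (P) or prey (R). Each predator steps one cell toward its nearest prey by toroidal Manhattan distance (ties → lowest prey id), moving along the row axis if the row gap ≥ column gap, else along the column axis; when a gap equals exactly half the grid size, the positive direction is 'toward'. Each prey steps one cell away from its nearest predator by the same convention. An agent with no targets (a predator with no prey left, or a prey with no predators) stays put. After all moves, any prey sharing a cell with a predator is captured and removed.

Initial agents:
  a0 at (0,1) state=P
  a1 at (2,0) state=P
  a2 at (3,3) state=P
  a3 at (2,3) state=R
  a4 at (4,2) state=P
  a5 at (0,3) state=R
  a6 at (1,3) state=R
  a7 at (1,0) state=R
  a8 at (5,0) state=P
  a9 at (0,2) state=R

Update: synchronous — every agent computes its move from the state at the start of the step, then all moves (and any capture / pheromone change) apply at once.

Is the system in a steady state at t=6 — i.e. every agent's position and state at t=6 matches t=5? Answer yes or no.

yes

t=1: a0@(0,2):P a1@(1,0):P a2@(2,3):P a3@(1,3):R a4@(5,2):P a5@(0,4):R a6@(0,3):R a8@(0,0):P a9@(0,3):R
t=2: a0@(0,3):P a1@(1,4):P a2@(1,3):P a4@(0,2):P a8@(0,4):P
t=3: (unchanged — steady state)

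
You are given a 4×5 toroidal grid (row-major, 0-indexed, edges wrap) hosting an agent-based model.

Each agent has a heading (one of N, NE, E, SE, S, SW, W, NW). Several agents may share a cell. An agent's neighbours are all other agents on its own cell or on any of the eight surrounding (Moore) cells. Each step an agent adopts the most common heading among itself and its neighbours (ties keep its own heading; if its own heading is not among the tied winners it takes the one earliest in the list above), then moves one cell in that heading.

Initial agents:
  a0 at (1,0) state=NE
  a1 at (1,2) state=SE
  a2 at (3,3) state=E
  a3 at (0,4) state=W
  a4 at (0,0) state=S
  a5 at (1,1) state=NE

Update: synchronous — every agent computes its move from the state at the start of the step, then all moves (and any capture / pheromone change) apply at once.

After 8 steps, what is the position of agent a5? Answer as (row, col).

t=1: a0@(0,1):NE a1@(2,3):SE a2@(3,4):E a3@(0,3):W a4@(3,1):NE a5@(0,2):NE
t=2: a0@(3,2):NE a1@(3,4):SE a2@(3,0):E a3@(0,2):W a4@(2,2):NE a5@(3,3):NE
t=3: a0@(2,3):NE a1@(0,0):SE a2@(3,1):E a3@(3,3):NE a4@(1,3):NE a5@(2,4):NE
t=4: a0@(1,4):NE a1@(1,1):SE a2@(3,2):E a3@(2,4):NE a4@(0,4):NE a5@(1,0):NE
t=5: a0@(0,0):NE a1@(2,2):SE a2@(3,3):E a3@(1,0):NE a4@(3,0):NE a5@(0,1):NE
t=6: a0@(3,1):NE a1@(3,3):SE a2@(3,4):E a3@(0,1):NE a4@(2,1):NE a5@(3,2):NE
t=7: a0@(2,2):NE a1@(0,4):SE a2@(3,0):E a3@(3,2):NE a4@(1,2):NE a5@(2,3):NE
t=8: a0@(1,3):NE a1@(1,0):SE a2@(3,1):E a3@(2,3):NE a4@(0,3):NE a5@(1,4):NE

(1, 4)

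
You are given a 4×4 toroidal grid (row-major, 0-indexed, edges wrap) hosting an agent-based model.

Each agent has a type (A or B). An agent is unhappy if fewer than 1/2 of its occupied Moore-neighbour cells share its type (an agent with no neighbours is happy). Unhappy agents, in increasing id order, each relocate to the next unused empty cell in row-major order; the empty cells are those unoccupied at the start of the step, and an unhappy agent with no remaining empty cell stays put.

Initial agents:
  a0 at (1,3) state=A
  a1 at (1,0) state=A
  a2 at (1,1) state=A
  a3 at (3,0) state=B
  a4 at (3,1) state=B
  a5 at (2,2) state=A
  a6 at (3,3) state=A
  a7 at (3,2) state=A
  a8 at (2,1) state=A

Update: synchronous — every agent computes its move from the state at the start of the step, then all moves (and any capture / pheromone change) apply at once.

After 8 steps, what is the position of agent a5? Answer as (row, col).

(2, 2)

t=1: a0@(1,3):A a1@(1,0):A a2@(1,1):A a3@(0,0):B a4@(0,1):B a5@(2,2):A a6@(3,3):A a7@(3,2):A a8@(2,1):A
t=2: a0@(1,3):A a1@(1,0):A a2@(1,1):A a3@(0,2):B a4@(0,3):B a5@(2,2):A a6@(3,3):A a7@(3,2):A a8@(2,1):A
t=3: a0@(1,3):A a1@(1,0):A a2@(1,1):A a3@(0,0):B a4@(0,1):B a5@(2,2):A a6@(3,3):A a7@(3,2):A a8@(2,1):A
t=4: a0@(1,3):A a1@(1,0):A a2@(1,1):A a3@(0,2):B a4@(0,3):B a5@(2,2):A a6@(3,3):A a7@(3,2):A a8@(2,1):A
t=5: a0@(1,3):A a1@(1,0):A a2@(1,1):A a3@(0,0):B a4@(0,1):B a5@(2,2):A a6@(3,3):A a7@(3,2):A a8@(2,1):A
t=6: a0@(1,3):A a1@(1,0):A a2@(1,1):A a3@(0,2):B a4@(0,3):B a5@(2,2):A a6@(3,3):A a7@(3,2):A a8@(2,1):A
t=7: a0@(1,3):A a1@(1,0):A a2@(1,1):A a3@(0,0):B a4@(0,1):B a5@(2,2):A a6@(3,3):A a7@(3,2):A a8@(2,1):A
t=8: a0@(1,3):A a1@(1,0):A a2@(1,1):A a3@(0,2):B a4@(0,3):B a5@(2,2):A a6@(3,3):A a7@(3,2):A a8@(2,1):A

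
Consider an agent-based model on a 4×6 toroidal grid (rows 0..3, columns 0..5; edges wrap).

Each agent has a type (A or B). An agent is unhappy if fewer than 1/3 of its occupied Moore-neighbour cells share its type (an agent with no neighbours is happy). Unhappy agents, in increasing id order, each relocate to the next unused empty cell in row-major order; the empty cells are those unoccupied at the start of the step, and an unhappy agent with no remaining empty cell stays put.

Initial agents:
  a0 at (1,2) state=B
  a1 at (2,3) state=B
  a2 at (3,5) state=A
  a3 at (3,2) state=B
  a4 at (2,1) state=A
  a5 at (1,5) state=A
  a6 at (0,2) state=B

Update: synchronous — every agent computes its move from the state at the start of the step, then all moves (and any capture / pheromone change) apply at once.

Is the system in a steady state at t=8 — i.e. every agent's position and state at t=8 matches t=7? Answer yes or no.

t=1: a0@(1,2):B a1@(2,3):B a2@(3,5):A a3@(3,2):B a4@(0,0):A a5@(1,5):A a6@(0,2):B
t=2: (unchanged — steady state)

yes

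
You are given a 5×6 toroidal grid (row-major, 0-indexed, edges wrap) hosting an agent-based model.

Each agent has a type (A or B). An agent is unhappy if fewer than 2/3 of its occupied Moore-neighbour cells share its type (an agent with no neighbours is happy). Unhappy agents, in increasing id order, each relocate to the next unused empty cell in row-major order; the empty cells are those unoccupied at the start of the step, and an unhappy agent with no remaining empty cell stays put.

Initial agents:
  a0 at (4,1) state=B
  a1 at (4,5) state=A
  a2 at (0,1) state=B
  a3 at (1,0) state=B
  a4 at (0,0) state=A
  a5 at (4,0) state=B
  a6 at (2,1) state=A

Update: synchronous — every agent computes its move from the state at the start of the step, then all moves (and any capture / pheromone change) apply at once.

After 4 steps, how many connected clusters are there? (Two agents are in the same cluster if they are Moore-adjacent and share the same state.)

4

t=1: a0@(4,1):B a1@(0,2):A a2@(0,1):B a3@(0,3):B a4@(0,4):A a5@(0,5):B a6@(1,1):A
t=2: a0@(0,0):B a1@(1,0):A a2@(1,2):B a3@(1,3):B a4@(1,4):A a5@(1,5):B a6@(2,0):A
t=3: a0@(0,1):B a1@(0,2):A a2@(1,2):B a3@(0,3):B a4@(0,4):A a5@(0,5):B a6@(1,1):A
t=4: a0@(0,0):B a1@(1,0):A a2@(1,3):B a3@(1,4):B a4@(1,5):A a5@(2,0):B a6@(2,1):A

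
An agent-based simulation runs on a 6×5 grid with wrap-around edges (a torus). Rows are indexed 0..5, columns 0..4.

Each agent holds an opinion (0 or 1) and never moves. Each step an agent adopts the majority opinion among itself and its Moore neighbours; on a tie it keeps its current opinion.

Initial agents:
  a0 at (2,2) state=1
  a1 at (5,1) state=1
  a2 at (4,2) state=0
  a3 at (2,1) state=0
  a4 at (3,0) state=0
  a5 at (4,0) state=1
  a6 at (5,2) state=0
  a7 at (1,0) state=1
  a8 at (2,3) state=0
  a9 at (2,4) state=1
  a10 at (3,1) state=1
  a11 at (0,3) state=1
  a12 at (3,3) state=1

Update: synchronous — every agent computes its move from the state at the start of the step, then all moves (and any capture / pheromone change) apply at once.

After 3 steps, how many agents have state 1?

13

t=1: a0@(2,2):1 a1@(5,1):1 a2@(4,2):1 a3@(2,1):1 a4@(3,0):1 a5@(4,0):1 a6@(5,2):0 a7@(1,0):1 a8@(2,3):1 a9@(2,4):1 a10@(3,1):1 a11@(0,3):1 a12@(3,3):1
t=2: a0@(2,2):1 a1@(5,1):1 a2@(4,2):1 a3@(2,1):1 a4@(3,0):1 a5@(4,0):1 a6@(5,2):1 a7@(1,0):1 a8@(2,3):1 a9@(2,4):1 a10@(3,1):1 a11@(0,3):1 a12@(3,3):1
t=3: (unchanged — steady state)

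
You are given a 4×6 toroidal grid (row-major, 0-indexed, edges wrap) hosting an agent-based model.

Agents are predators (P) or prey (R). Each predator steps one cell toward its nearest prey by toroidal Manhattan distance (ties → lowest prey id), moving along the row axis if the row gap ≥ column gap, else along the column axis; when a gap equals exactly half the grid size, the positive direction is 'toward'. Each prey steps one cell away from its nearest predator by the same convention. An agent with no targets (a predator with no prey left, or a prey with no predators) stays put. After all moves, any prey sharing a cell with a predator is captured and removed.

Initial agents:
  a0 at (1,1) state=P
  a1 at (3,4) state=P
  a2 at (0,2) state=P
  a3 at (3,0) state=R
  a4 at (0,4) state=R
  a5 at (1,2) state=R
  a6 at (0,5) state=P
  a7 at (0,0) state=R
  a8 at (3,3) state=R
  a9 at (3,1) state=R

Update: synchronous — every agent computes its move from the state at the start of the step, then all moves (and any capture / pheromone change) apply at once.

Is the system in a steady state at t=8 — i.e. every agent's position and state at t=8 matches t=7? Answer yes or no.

no

t=1: a0@(1,2):P a1@(0,4):P a2@(1,2):P a3@(3,1):R a4@(1,4):R a5@(1,3):R a6@(0,4):P a7@(0,1):R a8@(3,2):R a9@(2,1):R
t=2: a0@(1,3):P a1@(1,4):P a2@(1,3):P a3@(2,1):R a4@(2,4):R a6@(1,4):P a7@(3,1):R a8@(2,2):R a9@(3,1):R
t=3: a0@(2,3):P a1@(2,4):P a2@(2,3):P a3@(2,0):R a4@(3,4):R a6@(2,4):P a7@(2,1):R a8@(3,2):R a9@(2,1):R
t=4: a0@(3,3):P a1@(3,4):P a2@(3,3):P a3@(2,1):R a4@(0,4):R a6@(3,4):P a7@(2,0):R a8@(0,2):R a9@(2,0):R
t=5: a0@(0,3):P a1@(0,4):P a2@(0,3):P a3@(2,0):R a4@(1,4):R a6@(0,4):P a7@(2,1):R a8@(1,2):R a9@(2,1):R
t=6: a0@(1,3):P a1@(1,4):P a2@(1,3):P a3@(1,0):R a4@(2,4):R a6@(1,4):P a7@(1,1):R a8@(2,2):R a9@(1,1):R
t=7: a0@(2,3):P a1@(2,4):P a2@(2,3):P a3@(1,1):R a4@(3,4):R a6@(2,4):P a7@(1,0):R a8@(3,2):R a9@(1,0):R
t=8: a0@(3,3):P a1@(3,4):P a2@(3,3):P a3@(1,0):R a4@(0,4):R a6@(3,4):P a7@(1,1):R a8@(0,2):R a9@(1,1):R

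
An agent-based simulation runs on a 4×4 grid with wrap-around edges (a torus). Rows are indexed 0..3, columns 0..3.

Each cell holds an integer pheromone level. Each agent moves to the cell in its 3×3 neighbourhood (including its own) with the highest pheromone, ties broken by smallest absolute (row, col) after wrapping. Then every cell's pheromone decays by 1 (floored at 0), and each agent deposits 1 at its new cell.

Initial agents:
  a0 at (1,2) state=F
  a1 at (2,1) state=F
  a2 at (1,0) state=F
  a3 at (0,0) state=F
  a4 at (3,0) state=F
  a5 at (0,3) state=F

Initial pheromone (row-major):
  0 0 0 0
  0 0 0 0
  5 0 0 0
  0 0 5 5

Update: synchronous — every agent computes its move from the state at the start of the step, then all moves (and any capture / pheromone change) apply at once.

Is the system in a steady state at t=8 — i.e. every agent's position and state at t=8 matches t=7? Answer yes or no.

yes

t=1: a0@(0,1) a1@(2,0) a2@(2,0) a3@(3,3) a4@(2,0) a5@(3,2) | pheromone: 0 1 0 0 / 0 0 0 0 / 7 0 0 0 / 0 0 5 5
t=2: a0@(3,2) a1@(2,0) a2@(2,0) a3@(2,0) a4@(2,0) a5@(3,2) | pheromone: 0 0 0 0 / 0 0 0 0 / 10 0 0 0 / 0 0 6 4
t=3: a0@(3,2) a1@(2,0) a2@(2,0) a3@(2,0) a4@(2,0) a5@(3,2) | pheromone: 0 0 0 0 / 0 0 0 0 / 13 0 0 0 / 0 0 7 3
t=4: a0@(3,2) a1@(2,0) a2@(2,0) a3@(2,0) a4@(2,0) a5@(3,2) | pheromone: 0 0 0 0 / 0 0 0 0 / 16 0 0 0 / 0 0 8 2
t=5: a0@(3,2) a1@(2,0) a2@(2,0) a3@(2,0) a4@(2,0) a5@(3,2) | pheromone: 0 0 0 0 / 0 0 0 0 / 19 0 0 0 / 0 0 9 1
t=6: a0@(3,2) a1@(2,0) a2@(2,0) a3@(2,0) a4@(2,0) a5@(3,2) | pheromone: 0 0 0 0 / 0 0 0 0 / 22 0 0 0 / 0 0 10 0
t=7: a0@(3,2) a1@(2,0) a2@(2,0) a3@(2,0) a4@(2,0) a5@(3,2) | pheromone: 0 0 0 0 / 0 0 0 0 / 25 0 0 0 / 0 0 11 0
t=8: a0@(3,2) a1@(2,0) a2@(2,0) a3@(2,0) a4@(2,0) a5@(3,2) | pheromone: 0 0 0 0 / 0 0 0 0 / 28 0 0 0 / 0 0 12 0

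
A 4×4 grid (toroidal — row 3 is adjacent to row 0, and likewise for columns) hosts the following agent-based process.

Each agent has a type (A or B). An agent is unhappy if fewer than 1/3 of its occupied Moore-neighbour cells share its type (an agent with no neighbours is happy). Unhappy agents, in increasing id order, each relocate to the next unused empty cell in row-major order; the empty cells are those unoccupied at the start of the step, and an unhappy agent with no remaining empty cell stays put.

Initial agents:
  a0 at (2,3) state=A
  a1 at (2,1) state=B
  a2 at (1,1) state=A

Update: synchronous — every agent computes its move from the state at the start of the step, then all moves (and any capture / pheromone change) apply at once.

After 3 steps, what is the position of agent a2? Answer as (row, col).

t=1: a0@(2,3):A a1@(0,0):B a2@(0,1):A
t=2: a0@(2,3):A a1@(0,2):B a2@(0,3):A
t=3: a0@(2,3):A a1@(0,0):B a2@(0,1):A

(0, 1)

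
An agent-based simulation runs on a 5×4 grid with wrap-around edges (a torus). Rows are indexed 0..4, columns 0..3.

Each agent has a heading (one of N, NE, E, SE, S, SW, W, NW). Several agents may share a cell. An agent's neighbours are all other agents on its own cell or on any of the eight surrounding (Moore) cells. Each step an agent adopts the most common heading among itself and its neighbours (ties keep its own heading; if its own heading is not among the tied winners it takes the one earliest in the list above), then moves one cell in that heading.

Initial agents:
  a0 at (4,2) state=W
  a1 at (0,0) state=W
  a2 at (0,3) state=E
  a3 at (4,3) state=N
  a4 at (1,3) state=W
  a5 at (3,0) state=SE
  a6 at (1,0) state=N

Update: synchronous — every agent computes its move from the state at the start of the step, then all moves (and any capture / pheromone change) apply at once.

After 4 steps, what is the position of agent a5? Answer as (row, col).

t=1: a0@(4,1):W a1@(0,3):W a2@(0,2):W a3@(4,2):W a4@(1,2):W a5@(4,1):SE a6@(1,3):W
t=2: a0@(4,0):W a1@(0,2):W a2@(0,1):W a3@(4,1):W a4@(1,1):W a5@(4,0):W a6@(1,2):W
t=3: a0@(4,3):W a1@(0,1):W a2@(0,0):W a3@(4,0):W a4@(1,0):W a5@(4,3):W a6@(1,1):W
t=4: a0@(4,2):W a1@(0,0):W a2@(0,3):W a3@(4,3):W a4@(1,3):W a5@(4,2):W a6@(1,0):W

(4, 2)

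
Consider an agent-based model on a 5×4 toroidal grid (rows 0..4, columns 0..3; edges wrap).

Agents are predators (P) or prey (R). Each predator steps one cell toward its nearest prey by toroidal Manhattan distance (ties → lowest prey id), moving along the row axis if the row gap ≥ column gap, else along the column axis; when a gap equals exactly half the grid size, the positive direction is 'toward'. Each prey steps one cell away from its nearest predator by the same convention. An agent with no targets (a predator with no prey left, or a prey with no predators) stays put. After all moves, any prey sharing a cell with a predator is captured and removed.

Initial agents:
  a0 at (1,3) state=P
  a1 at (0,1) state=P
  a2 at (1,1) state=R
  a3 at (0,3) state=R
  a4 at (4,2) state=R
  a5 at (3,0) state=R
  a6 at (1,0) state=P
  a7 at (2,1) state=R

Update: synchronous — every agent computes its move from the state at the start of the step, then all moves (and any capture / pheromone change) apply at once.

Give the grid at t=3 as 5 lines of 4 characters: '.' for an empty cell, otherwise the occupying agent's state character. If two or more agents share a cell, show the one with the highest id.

t=1: a0@(0,3):P a1@(1,1):P a2@(2,1):R a3@(4,3):R a4@(3,2):R a5@(4,0):R a6@(1,1):P a7@(3,1):R
t=2: a0@(4,3):P a1@(2,1):P a2@(3,1):R a3@(3,3):R a4@(2,2):R a5@(3,0):R a6@(2,1):P a7@(4,1):R
t=3: a0@(3,3):P a1@(3,1):P a2@(4,1):R a3@(2,3):R a4@(2,3):R a5@(2,0):R a6@(3,1):P a7@(4,0):R

....
....
R..R
.P.P
RR..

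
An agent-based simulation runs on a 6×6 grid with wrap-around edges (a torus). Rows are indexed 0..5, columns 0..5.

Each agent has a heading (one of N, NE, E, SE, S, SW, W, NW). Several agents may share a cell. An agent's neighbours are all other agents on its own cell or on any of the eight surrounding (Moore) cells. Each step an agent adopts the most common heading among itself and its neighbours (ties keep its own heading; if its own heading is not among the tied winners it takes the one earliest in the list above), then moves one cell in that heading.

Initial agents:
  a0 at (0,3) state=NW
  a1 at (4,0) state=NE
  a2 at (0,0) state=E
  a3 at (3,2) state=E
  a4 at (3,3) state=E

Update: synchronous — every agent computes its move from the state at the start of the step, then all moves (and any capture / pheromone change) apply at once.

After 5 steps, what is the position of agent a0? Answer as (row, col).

t=1: a0@(5,2):NW a1@(3,1):NE a2@(0,1):E a3@(3,3):E a4@(3,4):E
t=2: a0@(4,1):NW a1@(2,2):NE a2@(0,2):E a3@(3,4):E a4@(3,5):E
t=3: a0@(3,0):NW a1@(1,3):NE a2@(0,3):E a3@(3,5):E a4@(3,0):E
t=4: a0@(3,1):E a1@(0,4):NE a2@(0,4):E a3@(3,0):E a4@(3,1):E
t=5: a0@(3,2):E a1@(5,5):NE a2@(0,5):E a3@(3,1):E a4@(3,2):E

(3, 2)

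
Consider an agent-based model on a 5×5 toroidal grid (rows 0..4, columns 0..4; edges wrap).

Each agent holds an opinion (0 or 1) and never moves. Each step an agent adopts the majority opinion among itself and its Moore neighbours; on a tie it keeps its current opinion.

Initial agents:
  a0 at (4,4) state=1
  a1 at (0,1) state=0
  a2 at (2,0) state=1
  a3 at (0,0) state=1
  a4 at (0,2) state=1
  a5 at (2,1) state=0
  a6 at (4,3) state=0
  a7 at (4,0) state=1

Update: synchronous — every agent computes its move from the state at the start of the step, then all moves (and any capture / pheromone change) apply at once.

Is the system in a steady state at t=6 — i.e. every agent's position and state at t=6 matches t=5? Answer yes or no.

t=1: a0@(4,4):1 a1@(0,1):1 a2@(2,0):1 a3@(0,0):1 a4@(0,2):0 a5@(2,1):0 a6@(4,3):1 a7@(4,0):1
t=2: a0@(4,4):1 a1@(0,1):1 a2@(2,0):1 a3@(0,0):1 a4@(0,2):1 a5@(2,1):0 a6@(4,3):1 a7@(4,0):1
t=3: (unchanged — steady state)

yes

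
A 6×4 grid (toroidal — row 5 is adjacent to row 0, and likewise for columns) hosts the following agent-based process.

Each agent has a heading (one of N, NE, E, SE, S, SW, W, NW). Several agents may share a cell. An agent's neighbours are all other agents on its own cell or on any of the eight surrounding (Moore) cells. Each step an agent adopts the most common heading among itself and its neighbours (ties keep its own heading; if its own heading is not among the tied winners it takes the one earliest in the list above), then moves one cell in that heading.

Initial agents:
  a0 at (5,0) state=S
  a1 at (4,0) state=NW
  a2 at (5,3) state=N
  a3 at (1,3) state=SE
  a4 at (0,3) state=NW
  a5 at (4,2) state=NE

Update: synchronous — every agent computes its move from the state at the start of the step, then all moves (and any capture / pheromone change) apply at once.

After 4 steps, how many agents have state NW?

6

t=1: a0@(4,3):NW a1@(3,3):NW a2@(4,2):NW a3@(2,0):SE a4@(5,2):NW a5@(3,3):NE
t=2: a0@(3,2):NW a1@(2,2):NW a2@(3,1):NW a3@(3,1):SE a4@(4,1):NW a5@(2,2):NW
t=3: a0@(2,1):NW a1@(1,1):NW a2@(2,0):NW a3@(2,0):NW a4@(3,0):NW a5@(1,1):NW
t=4: a0@(1,0):NW a1@(0,0):NW a2@(1,3):NW a3@(1,3):NW a4@(2,3):NW a5@(0,0):NW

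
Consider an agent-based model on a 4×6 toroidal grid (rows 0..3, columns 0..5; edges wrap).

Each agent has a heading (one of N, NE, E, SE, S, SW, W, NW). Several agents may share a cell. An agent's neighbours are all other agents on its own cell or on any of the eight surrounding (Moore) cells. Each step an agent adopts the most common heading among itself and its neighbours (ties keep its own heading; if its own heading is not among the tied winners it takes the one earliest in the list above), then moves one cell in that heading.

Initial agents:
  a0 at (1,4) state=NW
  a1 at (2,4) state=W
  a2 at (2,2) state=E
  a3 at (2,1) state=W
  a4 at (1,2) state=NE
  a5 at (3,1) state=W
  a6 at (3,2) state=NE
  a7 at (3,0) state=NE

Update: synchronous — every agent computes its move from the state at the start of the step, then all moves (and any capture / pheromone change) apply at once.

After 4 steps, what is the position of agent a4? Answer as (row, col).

(1, 0)

t=1: a0@(0,3):NW a1@(2,3):W a2@(1,3):NE a3@(1,2):NE a4@(0,3):NE a5@(3,0):W a6@(3,1):W a7@(3,5):W
t=2: a0@(3,4):NE a1@(1,4):NE a2@(0,4):NE a3@(0,3):NE a4@(3,4):NE a5@(3,5):W a6@(3,0):W a7@(3,4):W
t=3: a0@(2,5):NE a1@(0,5):NE a2@(3,5):NE a3@(3,4):NE a4@(2,5):NE a5@(3,4):W a6@(3,5):W a7@(2,5):NE
t=4: a0@(1,0):NE a1@(3,0):NE a2@(2,0):NE a3@(2,5):NE a4@(1,0):NE a5@(2,5):NE a6@(2,0):NE a7@(1,0):NE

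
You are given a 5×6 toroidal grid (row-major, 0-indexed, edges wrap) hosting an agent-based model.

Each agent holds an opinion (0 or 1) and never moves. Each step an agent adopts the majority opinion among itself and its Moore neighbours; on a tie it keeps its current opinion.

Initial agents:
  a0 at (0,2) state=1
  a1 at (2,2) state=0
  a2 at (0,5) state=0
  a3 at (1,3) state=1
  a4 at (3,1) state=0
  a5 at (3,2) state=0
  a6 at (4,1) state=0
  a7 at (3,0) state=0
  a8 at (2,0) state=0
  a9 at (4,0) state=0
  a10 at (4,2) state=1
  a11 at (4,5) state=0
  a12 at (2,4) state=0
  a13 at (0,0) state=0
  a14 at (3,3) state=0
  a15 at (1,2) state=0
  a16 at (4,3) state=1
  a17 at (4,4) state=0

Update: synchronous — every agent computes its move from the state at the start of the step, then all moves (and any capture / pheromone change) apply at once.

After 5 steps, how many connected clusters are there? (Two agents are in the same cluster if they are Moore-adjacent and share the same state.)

1

t=1: a0@(0,2):1 a1@(2,2):0 a2@(0,5):0 a3@(1,3):0 a4@(3,1):0 a5@(3,2):0 a6@(4,1):0 a7@(3,0):0 a8@(2,0):0 a9@(4,0):0 a10@(4,2):0 a11@(4,5):0 a12@(2,4):0 a13@(0,0):0 a14@(3,3):0 a15@(1,2):0 a16@(4,3):1 a17@(4,4):0
t=2: a0@(0,2):0 a1@(2,2):0 a2@(0,5):0 a3@(1,3):0 a4@(3,1):0 a5@(3,2):0 a6@(4,1):0 a7@(3,0):0 a8@(2,0):0 a9@(4,0):0 a10@(4,2):0 a11@(4,5):0 a12@(2,4):0 a13@(0,0):0 a14@(3,3):0 a15@(1,2):0 a16@(4,3):0 a17@(4,4):0
t=3: (unchanged — steady state)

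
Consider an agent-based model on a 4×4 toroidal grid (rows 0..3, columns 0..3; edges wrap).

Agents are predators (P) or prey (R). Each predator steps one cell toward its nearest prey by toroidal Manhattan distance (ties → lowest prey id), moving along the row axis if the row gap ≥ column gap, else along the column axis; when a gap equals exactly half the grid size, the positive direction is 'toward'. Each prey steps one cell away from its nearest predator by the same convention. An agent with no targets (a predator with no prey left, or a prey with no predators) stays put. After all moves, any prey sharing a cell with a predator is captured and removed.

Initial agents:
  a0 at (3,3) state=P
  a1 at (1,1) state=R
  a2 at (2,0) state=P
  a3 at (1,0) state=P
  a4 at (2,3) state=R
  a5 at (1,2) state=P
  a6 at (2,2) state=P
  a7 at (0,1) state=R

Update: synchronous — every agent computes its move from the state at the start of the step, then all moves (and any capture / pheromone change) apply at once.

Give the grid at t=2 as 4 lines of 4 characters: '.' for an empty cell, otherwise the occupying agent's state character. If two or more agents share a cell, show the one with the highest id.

t=1: a0@(2,3):P a1@(1,2):R a2@(2,3):P a3@(1,1):P a4@(1,3):R a5@(1,1):P a6@(2,3):P a7@(3,1):R
t=2: a0@(1,3):P a2@(1,3):P a3@(1,2):P a4@(0,3):R a5@(1,2):P a6@(1,3):P a7@(2,1):R

...R
..PP
.R..
....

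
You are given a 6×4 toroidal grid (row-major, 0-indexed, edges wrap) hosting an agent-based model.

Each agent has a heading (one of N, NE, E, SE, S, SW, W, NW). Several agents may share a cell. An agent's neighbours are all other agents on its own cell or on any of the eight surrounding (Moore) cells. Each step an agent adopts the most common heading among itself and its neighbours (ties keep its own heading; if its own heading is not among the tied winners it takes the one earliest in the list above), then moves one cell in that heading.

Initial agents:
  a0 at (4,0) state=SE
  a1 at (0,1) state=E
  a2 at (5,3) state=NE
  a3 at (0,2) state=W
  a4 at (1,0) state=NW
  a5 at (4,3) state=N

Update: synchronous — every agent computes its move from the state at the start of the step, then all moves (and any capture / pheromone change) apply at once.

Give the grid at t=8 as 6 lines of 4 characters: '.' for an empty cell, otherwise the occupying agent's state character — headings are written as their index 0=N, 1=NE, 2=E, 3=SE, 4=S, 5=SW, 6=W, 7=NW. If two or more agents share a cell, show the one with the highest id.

t=1: a0@(5,1):SE a1@(0,2):E a2@(4,0):NE a3@(0,1):W a4@(0,3):NW a5@(3,3):N
t=2: a0@(0,2):SE a1@(0,3):E a2@(3,1):NE a3@(0,0):W a4@(5,2):NW a5@(2,3):N
t=3: a0@(1,3):SE a1@(0,0):E a2@(2,2):NE a3@(0,3):W a4@(4,1):NW a5@(1,3):N
t=4: a0@(2,0):SE a1@(0,1):E a2@(1,3):NE a3@(0,2):W a4@(3,0):NW a5@(0,3):N
t=5: a0@(3,1):SE a1@(0,2):E a2@(0,0):NE a3@(0,1):W a4@(2,3):NW a5@(5,3):N
t=6: a0@(4,2):SE a1@(0,3):E a2@(5,1):NE a3@(0,0):W a4@(1,2):NW a5@(4,3):N
t=7: a0@(5,3):SE a1@(0,0):E a2@(4,2):NE a3@(0,3):W a4@(0,1):NW a5@(3,3):N
t=8: a0@(0,0):SE a1@(0,1):E a2@(3,3):NE a3@(0,2):W a4@(5,0):NW a5@(2,3):N

326.
....
...0
...1
....
7...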